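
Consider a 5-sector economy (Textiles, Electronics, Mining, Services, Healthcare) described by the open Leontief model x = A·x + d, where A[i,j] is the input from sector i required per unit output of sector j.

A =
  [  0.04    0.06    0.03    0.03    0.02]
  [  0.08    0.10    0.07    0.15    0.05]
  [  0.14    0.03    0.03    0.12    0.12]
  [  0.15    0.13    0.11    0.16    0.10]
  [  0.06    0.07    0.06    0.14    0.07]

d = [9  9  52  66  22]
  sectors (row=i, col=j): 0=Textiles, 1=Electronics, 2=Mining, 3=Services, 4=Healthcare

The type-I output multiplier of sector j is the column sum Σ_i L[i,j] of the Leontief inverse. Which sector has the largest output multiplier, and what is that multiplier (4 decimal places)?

Services (2.0525)

Form M = I − A:
  [  0.96   -0.06   -0.03   -0.03   -0.02]
  [ -0.08    0.90   -0.07   -0.15   -0.05]
  [ -0.14   -0.03    0.97   -0.12   -0.12]
  [ -0.15   -0.13   -0.11    0.84   -0.10]
  [ -0.06   -0.07   -0.06   -0.14    0.93]
Leontief inverse L = M⁻¹:
  [  1.0692    0.0859    0.0495    0.0675    0.0412]
  [  0.1618    1.1708    0.1247    0.2509    0.1095]
  [  0.2079    0.0929    1.0780    0.2065    0.1708]
  [  0.2591    0.2246    0.1824    1.2960    0.1805]
  [  0.1336    0.1335    0.1096    0.2317    1.1244]
Total output x = L · d:
  x_0 = 1.0692·9 + 0.0859·9 + 0.0495·52 + 0.0675·66 + 0.0412·22 = 18.3273
  x_1 = 0.1618·9 + 1.1708·9 + 0.1247·52 + 0.2509·66 + 0.1095·22 = 37.4491
  x_2 = 0.2079·9 + 0.0929·9 + 1.0780·52 + 0.2065·66 + 0.1708·22 = 76.1500
  x_3 = 0.2591·9 + 0.2246·9 + 0.1824·52 + 1.2960·66 + 0.1805·22 = 103.3412
  x_4 = 0.1336·9 + 0.1335·9 + 0.1096·52 + 0.2317·66 + 1.1244·22 = 48.1267
Output multipliers (column sums of L):
  Textiles: 1.8315
  Electronics: 1.7077
  Mining: 1.5442
  Services: 2.0525
  Healthcare: 1.6264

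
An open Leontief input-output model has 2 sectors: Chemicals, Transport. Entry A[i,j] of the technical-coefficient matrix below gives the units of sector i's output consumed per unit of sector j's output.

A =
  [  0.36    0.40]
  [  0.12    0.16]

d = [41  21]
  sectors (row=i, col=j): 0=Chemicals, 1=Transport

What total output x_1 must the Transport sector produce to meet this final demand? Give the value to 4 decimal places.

37.5000

Form M = I − A:
  [  0.64   -0.40]
  [ -0.12    0.84]
Leontief inverse L = M⁻¹:
  [  1.7157    0.8170]
  [  0.2451    1.3072]
Total output x = L · d:
  x_0 = 1.7157·41 + 0.8170·21 = 87.5000
  x_1 = 0.2451·41 + 1.3072·21 = 37.5000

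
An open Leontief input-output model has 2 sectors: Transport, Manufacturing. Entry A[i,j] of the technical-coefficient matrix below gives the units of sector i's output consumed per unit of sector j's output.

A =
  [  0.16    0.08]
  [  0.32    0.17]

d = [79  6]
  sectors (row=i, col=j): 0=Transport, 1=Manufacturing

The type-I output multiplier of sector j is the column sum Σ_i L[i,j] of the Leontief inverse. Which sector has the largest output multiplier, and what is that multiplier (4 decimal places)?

Transport (1.7123)

Form M = I − A:
  [  0.84   -0.08]
  [ -0.32    0.83]
Leontief inverse L = M⁻¹:
  [  1.2359    0.1191]
  [  0.4765    1.2507]
Total output x = L · d:
  x_0 = 1.2359·79 + 0.1191·6 = 98.3472
  x_1 = 0.4765·79 + 1.2507·6 = 45.1459
Output multipliers (column sums of L):
  Transport: 1.7123
  Manufacturing: 1.3699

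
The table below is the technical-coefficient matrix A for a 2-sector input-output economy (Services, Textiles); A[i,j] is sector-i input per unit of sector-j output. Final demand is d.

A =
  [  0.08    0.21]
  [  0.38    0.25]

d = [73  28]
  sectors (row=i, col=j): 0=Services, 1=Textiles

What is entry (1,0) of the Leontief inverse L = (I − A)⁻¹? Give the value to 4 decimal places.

Form M = I − A:
  [  0.92   -0.21]
  [ -0.38    0.75]
Leontief inverse L = M⁻¹:
  [  1.2291    0.3441]
  [  0.6227    1.5077]
Total output x = L · d:
  x_0 = 1.2291·73 + 0.3441·28 = 99.3609
  x_1 = 0.6227·73 + 1.5077·28 = 87.6762

L[1,0] = 0.6227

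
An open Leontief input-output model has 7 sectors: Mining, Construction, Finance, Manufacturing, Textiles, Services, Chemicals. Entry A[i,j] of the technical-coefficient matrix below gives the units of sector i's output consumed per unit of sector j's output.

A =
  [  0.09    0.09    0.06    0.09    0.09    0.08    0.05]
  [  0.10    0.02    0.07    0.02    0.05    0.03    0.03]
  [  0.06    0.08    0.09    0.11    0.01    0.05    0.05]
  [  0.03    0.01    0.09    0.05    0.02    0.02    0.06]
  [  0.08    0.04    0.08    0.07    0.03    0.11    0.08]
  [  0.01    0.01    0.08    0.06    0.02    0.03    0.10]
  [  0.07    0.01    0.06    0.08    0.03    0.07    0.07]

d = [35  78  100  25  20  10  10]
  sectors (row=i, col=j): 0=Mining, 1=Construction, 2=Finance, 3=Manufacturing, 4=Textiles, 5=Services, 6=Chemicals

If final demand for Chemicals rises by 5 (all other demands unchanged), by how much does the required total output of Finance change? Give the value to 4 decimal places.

0.4662

Form M = I − A:
  [  0.91   -0.09   -0.06   -0.09   -0.09   -0.08   -0.05]
  [ -0.10    0.98   -0.07   -0.02   -0.05   -0.03   -0.03]
  [ -0.06   -0.08    0.91   -0.11   -0.01   -0.05   -0.05]
  [ -0.03   -0.01   -0.09    0.95   -0.02   -0.02   -0.06]
  [ -0.08   -0.04   -0.08   -0.07    0.97   -0.11   -0.08]
  [ -0.01   -0.01   -0.08   -0.06   -0.02    0.97   -0.10]
  [ -0.07   -0.01   -0.06   -0.08   -0.03   -0.07    0.93]
Leontief inverse L = M⁻¹:
  [  1.1467    0.1249    0.1296    0.1526    0.1233    0.1300    0.1071]
  [  0.1365    1.0470    0.1119    0.0627    0.0724    0.0635    0.0642]
  [  0.1040    0.1080    1.1467    0.1607    0.0350    0.0850    0.0932]
  [  0.0577    0.0295    0.1263    1.0862    0.0342    0.0449    0.0887]
  [  0.1261    0.0705    0.1415    0.1285    1.0576    0.1520    0.1323]
  [  0.0389    0.0278    0.1191    0.0985    0.0342    1.0566    0.1323]
  [  0.1064    0.0345    0.1093    0.1275    0.0520    0.1042    1.1119]
Total output x = L · d:
  x_0 = 1.1467·35 + 0.1249·78 + 0.1296·100 + 0.1526·25 + 0.1233·20 + 0.1300·10 + 0.1071·10 = 71.4918
  x_1 = 0.1365·35 + 1.0470·78 + 0.1119·100 + 0.0627·25 + 0.0724·20 + 0.0635·10 + 0.0642·10 = 101.9263
  x_2 = 0.1040·35 + 0.1080·78 + 1.1467·100 + 0.1607·25 + 0.0350·20 + 0.0850·10 + 0.0932·10 = 133.2310
  x_3 = 0.0577·35 + 0.0295·78 + 0.1263·100 + 1.0862·25 + 0.0342·20 + 0.0449·10 + 0.0887·10 = 46.1202
  x_4 = 0.1261·35 + 0.0705·78 + 0.1415·100 + 0.1285·25 + 1.0576·20 + 0.1520·10 + 0.1323·10 = 51.2728
  x_5 = 0.0389·35 + 0.0278·78 + 0.1191·100 + 0.0985·25 + 0.0342·20 + 1.0566·10 + 0.1323·10 = 30.4736
  x_6 = 0.1064·35 + 0.0345·78 + 0.1093·100 + 0.1275·25 + 0.0520·20 + 0.1042·10 + 1.1119·10 = 33.7403
Δx_2 = L[2,6] · Δd_6 = 0.0932 · 5 = 0.4662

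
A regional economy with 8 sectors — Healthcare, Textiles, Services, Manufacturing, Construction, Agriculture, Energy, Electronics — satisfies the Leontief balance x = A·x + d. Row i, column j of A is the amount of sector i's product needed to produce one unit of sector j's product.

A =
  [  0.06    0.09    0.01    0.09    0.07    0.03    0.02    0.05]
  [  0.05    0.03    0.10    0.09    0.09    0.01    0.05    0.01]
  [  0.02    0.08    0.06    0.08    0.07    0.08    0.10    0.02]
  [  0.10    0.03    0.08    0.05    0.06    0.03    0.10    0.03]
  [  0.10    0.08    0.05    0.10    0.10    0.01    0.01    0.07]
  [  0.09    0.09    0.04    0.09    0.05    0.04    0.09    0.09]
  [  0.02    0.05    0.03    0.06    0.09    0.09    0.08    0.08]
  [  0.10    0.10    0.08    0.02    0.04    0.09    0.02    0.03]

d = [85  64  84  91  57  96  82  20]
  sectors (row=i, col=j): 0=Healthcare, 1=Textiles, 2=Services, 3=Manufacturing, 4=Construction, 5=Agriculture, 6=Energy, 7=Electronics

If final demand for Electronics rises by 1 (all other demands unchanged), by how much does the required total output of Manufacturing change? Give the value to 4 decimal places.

Form M = I − A:
  [  0.94   -0.09   -0.01   -0.09   -0.07   -0.03   -0.02   -0.05]
  [ -0.05    0.97   -0.10   -0.09   -0.09   -0.01   -0.05   -0.01]
  [ -0.02   -0.08    0.94   -0.08   -0.07   -0.08   -0.10   -0.02]
  [ -0.10   -0.03   -0.08    0.95   -0.06   -0.03   -0.10   -0.03]
  [ -0.10   -0.08   -0.05   -0.10    0.90   -0.01   -0.01   -0.07]
  [ -0.09   -0.09   -0.04   -0.09   -0.05    0.96   -0.09   -0.09]
  [ -0.02   -0.05   -0.03   -0.06   -0.09   -0.09    0.92   -0.08]
  [ -0.10   -0.10   -0.08   -0.02   -0.04   -0.09   -0.02    0.97]
Leontief inverse L = M⁻¹:
  [  1.1186    0.1417    0.0585    0.1496    0.1293    0.0613    0.0639    0.0852]
  [  0.1052    1.0847    0.1470    0.1531    0.1532    0.0472    0.1012    0.0482]
  [  0.0862    0.1441    1.1174    0.1548    0.1447    0.1255    0.1633    0.0693]
  [  0.1590    0.0932    0.1283    1.1193    0.1292    0.0745    0.1545    0.0754]
  [  0.1714    0.1464    0.1083    0.1738    1.1731    0.0499    0.0624    0.1124]
  [  0.1657    0.1637    0.1039    0.1698    0.1309    1.0915    0.1535    0.1410]
  [  0.0902    0.1174    0.0863    0.1313    0.1612    0.1357    1.1368    0.1297]
  [  0.1608    0.1639    0.1319    0.0927    0.1076    0.1292    0.0739    1.0723]
Total output x = L · d:
  x_0 = 1.1186·85 + 0.1417·64 + 0.0585·84 + 0.1496·91 + 0.1293·57 + 0.0613·96 + 0.0639·82 + 0.0852·20 = 142.8630
  x_1 = 0.1052·85 + 1.0847·64 + 0.1470·84 + 0.1531·91 + 0.1532·57 + 0.0472·96 + 0.1012·82 + 0.0482·20 = 127.1778
  x_2 = 0.0862·85 + 0.1441·64 + 1.1174·84 + 0.1548·91 + 0.1447·57 + 0.1255·96 + 0.1633·82 + 0.0693·20 = 159.5680
  x_3 = 0.1590·85 + 0.0932·64 + 0.1283·84 + 1.1193·91 + 0.1292·57 + 0.0745·96 + 0.1545·82 + 0.0754·20 = 160.8038
  x_4 = 0.1714·85 + 0.1464·64 + 0.1083·84 + 0.1738·91 + 1.1731·57 + 0.0499·96 + 0.0624·82 + 0.1124·20 = 127.8750
  x_5 = 0.1657·85 + 0.1637·64 + 0.1039·84 + 0.1698·91 + 0.1309·57 + 1.0915·96 + 0.1535·82 + 0.1410·20 = 176.3994
  x_6 = 0.0902·85 + 0.1174·64 + 0.0863·84 + 0.1313·91 + 0.1612·57 + 0.1357·96 + 1.1368·82 + 0.1297·20 = 152.4059
  x_7 = 0.1608·85 + 0.1639·64 + 0.1319·84 + 0.0927·91 + 0.1076·57 + 0.1292·96 + 0.0739·82 + 1.0723·20 = 89.7161
Δx_3 = L[3,7] · Δd_7 = 0.0754 · 1 = 0.0754

0.0754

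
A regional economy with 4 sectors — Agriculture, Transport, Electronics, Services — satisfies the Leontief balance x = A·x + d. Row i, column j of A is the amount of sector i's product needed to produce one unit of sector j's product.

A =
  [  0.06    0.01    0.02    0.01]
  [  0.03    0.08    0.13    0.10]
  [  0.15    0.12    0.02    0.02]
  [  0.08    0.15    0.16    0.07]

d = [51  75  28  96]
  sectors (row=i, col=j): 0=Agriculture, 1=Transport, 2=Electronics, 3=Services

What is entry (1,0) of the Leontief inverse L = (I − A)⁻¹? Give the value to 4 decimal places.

L[1,0] = 0.0743

Form M = I − A:
  [  0.94   -0.01   -0.02   -0.01]
  [ -0.03    0.92   -0.13   -0.10]
  [ -0.15   -0.12    0.98   -0.02]
  [ -0.08   -0.15   -0.16    0.93]
Leontief inverse L = M⁻¹:
  [  1.0698    0.0173    0.0264    0.0139]
  [  0.0743    1.1308    0.1721    0.1261]
  [  0.1756    0.1454    1.0498    0.0401]
  [  0.1342    0.2089    0.2106    1.1037]
Total output x = L · d:
  x_0 = 1.0698·51 + 0.0173·75 + 0.0264·28 + 0.0139·96 = 57.9371
  x_1 = 0.0743·51 + 1.1308·75 + 0.1721·28 + 0.1261·96 = 105.5194
  x_2 = 0.1756·51 + 0.1454·75 + 1.0498·28 + 0.0401·96 = 53.1022
  x_3 = 0.1342·51 + 0.2089·75 + 0.2106·28 + 1.1037·96 = 134.3648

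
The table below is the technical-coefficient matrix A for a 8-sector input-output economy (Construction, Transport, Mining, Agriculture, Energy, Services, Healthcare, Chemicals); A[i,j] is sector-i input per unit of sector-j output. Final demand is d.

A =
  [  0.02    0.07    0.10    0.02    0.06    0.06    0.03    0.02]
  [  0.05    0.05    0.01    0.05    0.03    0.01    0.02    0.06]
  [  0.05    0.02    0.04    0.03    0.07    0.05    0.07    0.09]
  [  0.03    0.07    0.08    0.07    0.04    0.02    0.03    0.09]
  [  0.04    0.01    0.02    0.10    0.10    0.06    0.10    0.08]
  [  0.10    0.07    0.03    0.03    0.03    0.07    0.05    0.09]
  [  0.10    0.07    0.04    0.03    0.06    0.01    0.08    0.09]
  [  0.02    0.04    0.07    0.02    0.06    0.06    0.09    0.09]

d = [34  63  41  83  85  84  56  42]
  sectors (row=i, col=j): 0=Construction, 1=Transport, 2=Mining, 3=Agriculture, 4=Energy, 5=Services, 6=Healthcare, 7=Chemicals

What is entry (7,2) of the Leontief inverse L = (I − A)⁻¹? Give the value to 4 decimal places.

L[7,2] = 0.1072

Form M = I − A:
  [  0.98   -0.07   -0.10   -0.02   -0.06   -0.06   -0.03   -0.02]
  [ -0.05    0.95   -0.01   -0.05   -0.03   -0.01   -0.02   -0.06]
  [ -0.05   -0.02    0.96   -0.03   -0.07   -0.05   -0.07   -0.09]
  [ -0.03   -0.07   -0.08    0.93   -0.04   -0.02   -0.03   -0.09]
  [ -0.04   -0.01   -0.02   -0.10    0.90   -0.06   -0.10   -0.08]
  [ -0.10   -0.07   -0.03   -0.03   -0.03    0.93   -0.05   -0.09]
  [ -0.10   -0.07   -0.04   -0.03   -0.06   -0.01    0.92   -0.09]
  [ -0.02   -0.04   -0.07   -0.02   -0.06   -0.06   -0.09    0.91]
Leontief inverse L = M⁻¹:
  [  1.0553    0.0999    0.1281    0.0494    0.0983    0.0888    0.0705    0.0717]
  [  0.0710    1.0742    0.0356    0.0711    0.0570    0.0299    0.0479    0.0957]
  [  0.0882    0.0562    1.0774    0.0618    0.1150    0.0838    0.1197    0.1486]
  [  0.0644    0.1049    0.1169    1.1022    0.0825    0.0510    0.0755    0.1487]
  [  0.0873    0.0560    0.0666    0.1428    1.1545    0.0990    0.1597    0.1534]
  [  0.1402    0.1121    0.0720    0.0614    0.0747    1.1062    0.0973    0.1493]
  [  0.1395    0.1110    0.0829    0.0646    0.1093    0.0450    1.1314    0.1509]
  [  0.0633    0.0781    0.1072    0.0530    0.1072    0.0948    0.1434    1.1543]
Total output x = L · d:
  x_0 = 1.0553·34 + 0.0999·63 + 0.1281·41 + 0.0494·83 + 0.0983·85 + 0.0888·84 + 0.0705·56 + 0.0717·42 = 74.3027
  x_1 = 0.0710·34 + 1.0742·63 + 0.0356·41 + 0.0711·83 + 0.0570·85 + 0.0299·84 + 0.0479·56 + 0.0957·42 = 91.5171
  x_2 = 0.0882·34 + 0.0562·63 + 1.0774·41 + 0.0618·83 + 0.1150·85 + 0.0838·84 + 0.1197·56 + 0.1486·42 = 85.6003
  x_3 = 0.0644·34 + 0.1049·63 + 0.1169·41 + 1.1022·83 + 0.0825·85 + 0.0510·84 + 0.0755·56 + 0.1487·42 = 126.8441
  x_4 = 0.0873·34 + 0.0560·63 + 0.0666·41 + 0.1428·83 + 1.1545·85 + 0.0990·84 + 0.1597·56 + 0.1534·42 = 142.9085
  x_5 = 0.1402·34 + 0.1121·63 + 0.0720·41 + 0.0614·83 + 0.0747·85 + 1.1062·84 + 0.0973·56 + 0.1493·42 = 130.8712
  x_6 = 0.1395·34 + 0.1110·63 + 0.0829·41 + 0.0646·83 + 0.1093·85 + 0.0450·84 + 1.1314·56 + 0.1509·42 = 103.2600
  x_7 = 0.0633·34 + 0.0781·63 + 0.1072·41 + 0.0530·83 + 0.1072·85 + 0.0948·84 + 0.1434·56 + 1.1543·42 = 89.4459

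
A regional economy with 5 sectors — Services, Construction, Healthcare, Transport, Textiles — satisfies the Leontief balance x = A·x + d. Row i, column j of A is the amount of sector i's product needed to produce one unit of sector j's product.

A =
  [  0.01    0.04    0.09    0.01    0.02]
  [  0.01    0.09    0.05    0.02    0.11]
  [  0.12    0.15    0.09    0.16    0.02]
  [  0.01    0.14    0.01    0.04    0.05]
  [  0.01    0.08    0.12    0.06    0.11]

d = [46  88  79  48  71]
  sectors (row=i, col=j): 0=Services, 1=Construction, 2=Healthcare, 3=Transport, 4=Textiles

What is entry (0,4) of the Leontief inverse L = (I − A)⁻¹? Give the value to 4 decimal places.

Form M = I − A:
  [  0.99   -0.04   -0.09   -0.01   -0.02]
  [ -0.01    0.91   -0.05   -0.02   -0.11]
  [ -0.12   -0.15    0.91   -0.16   -0.02]
  [ -0.01   -0.14   -0.01    0.96   -0.05]
  [ -0.01   -0.08   -0.12   -0.06    0.89]
Leontief inverse L = M⁻¹:
  [  1.0249    0.0715    0.1104    0.0328    0.0362]
  [  0.0236    1.1338    0.0843    0.0470    0.1452]
  [  0.1428    0.2305    1.1369    0.2001    0.0685]
  [  0.0174    0.1761    0.0338    1.0563    0.0823]
  [  0.0341    0.1457    0.1644    0.1028    1.1518]
Total output x = L · d:
  x_0 = 1.0249·46 + 0.0715·88 + 0.1104·79 + 0.0328·48 + 0.0362·71 = 66.3056
  x_1 = 0.0236·46 + 1.1338·88 + 0.0843·79 + 0.0470·48 + 0.1452·71 = 120.0875
  x_2 = 0.1428·46 + 0.2305·88 + 1.1369·79 + 0.2001·48 + 0.0685·71 = 131.1355
  x_3 = 0.0174·46 + 0.1761·88 + 0.0338·79 + 1.0563·48 + 0.0823·71 = 75.5114
  x_4 = 0.0341·46 + 0.1457·88 + 0.1644·79 + 0.1028·48 + 1.1518·71 = 114.0865

L[0,4] = 0.0362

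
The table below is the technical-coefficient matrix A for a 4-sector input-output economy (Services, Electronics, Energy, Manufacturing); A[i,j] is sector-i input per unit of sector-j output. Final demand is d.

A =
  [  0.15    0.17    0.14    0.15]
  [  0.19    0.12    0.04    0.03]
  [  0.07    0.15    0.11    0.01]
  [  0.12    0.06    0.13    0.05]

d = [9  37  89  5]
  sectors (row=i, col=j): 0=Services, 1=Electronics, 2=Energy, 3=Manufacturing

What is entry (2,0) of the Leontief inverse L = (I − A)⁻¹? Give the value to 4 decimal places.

Form M = I − A:
  [  0.85   -0.17   -0.14   -0.15]
  [ -0.19    0.88   -0.04   -0.03]
  [ -0.07   -0.15    0.89   -0.01]
  [ -0.12   -0.06   -0.13    0.95]
Leontief inverse L = M⁻¹:
  [  1.2965    0.3078    0.2495    0.2170]
  [  0.2938    1.2184    0.1136    0.0861]
  [  0.1538    0.2312    1.1646    0.0438]
  [  0.2034    0.1475    0.1980    1.0915]
Total output x = L · d:
  x_0 = 1.2965·9 + 0.3078·37 + 0.2495·89 + 0.2170·5 = 46.3440
  x_1 = 0.2938·9 + 1.2184·37 + 0.1136·89 + 0.0861·5 = 58.2599
  x_2 = 0.1538·9 + 0.2312·37 + 1.1646·89 + 0.0438·5 = 113.8054
  x_3 = 0.2034·9 + 0.1475·37 + 0.1980·89 + 1.0915·5 = 30.3701

L[2,0] = 0.1538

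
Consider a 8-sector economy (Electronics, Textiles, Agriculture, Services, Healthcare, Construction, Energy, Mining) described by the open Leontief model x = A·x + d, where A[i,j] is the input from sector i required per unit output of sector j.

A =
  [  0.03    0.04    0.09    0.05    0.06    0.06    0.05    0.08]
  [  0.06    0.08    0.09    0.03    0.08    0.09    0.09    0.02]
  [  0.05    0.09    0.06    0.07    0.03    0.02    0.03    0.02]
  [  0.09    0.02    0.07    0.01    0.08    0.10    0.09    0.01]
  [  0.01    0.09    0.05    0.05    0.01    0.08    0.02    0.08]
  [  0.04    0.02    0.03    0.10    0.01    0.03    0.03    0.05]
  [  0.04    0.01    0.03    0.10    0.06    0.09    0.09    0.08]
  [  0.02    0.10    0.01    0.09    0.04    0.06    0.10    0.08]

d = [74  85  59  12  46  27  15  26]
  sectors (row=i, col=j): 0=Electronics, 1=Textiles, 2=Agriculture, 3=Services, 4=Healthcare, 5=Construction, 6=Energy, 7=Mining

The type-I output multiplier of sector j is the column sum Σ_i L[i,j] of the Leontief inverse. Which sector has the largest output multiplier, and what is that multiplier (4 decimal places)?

Construction (1.9511)

Form M = I − A:
  [  0.97   -0.04   -0.09   -0.05   -0.06   -0.06   -0.05   -0.08]
  [ -0.06    0.92   -0.09   -0.03   -0.08   -0.09   -0.09   -0.02]
  [ -0.05   -0.09    0.94   -0.07   -0.03   -0.02   -0.03   -0.02]
  [ -0.09   -0.02   -0.07    0.99   -0.08   -0.10   -0.09   -0.01]
  [ -0.01   -0.09   -0.05   -0.05    0.99   -0.08   -0.02   -0.08]
  [ -0.04   -0.02   -0.03   -0.10   -0.01    0.97   -0.03   -0.05]
  [ -0.04   -0.01   -0.03   -0.10   -0.06   -0.09    0.91   -0.08]
  [ -0.02   -0.10   -0.01   -0.09   -0.04   -0.06   -0.10    0.92]
Leontief inverse L = M⁻¹:
  [  1.0650    0.0875    0.1312    0.1032    0.0961    0.1122    0.1009    0.1217]
  [  0.1008    1.1316    0.1416    0.0920    0.1225    0.1516    0.1465    0.0691]
  [  0.0820    0.1276    1.1003    0.1077    0.0645    0.0659    0.0732    0.0506]
  [  0.1227    0.0615    0.1128    1.0659    0.1140    0.1510    0.1356    0.0559]
  [  0.0423    0.1301    0.0864    0.0946    1.0433    0.1254    0.0668    0.1128]
  [  0.0672    0.0478    0.0601    0.1329    0.0385    1.0687    0.0681    0.0770]
  [  0.0790    0.0535    0.0726    0.1586    0.1004    0.1504    1.1478    0.1280]
  [  0.0618    0.1469    0.0568    0.1477    0.0860    0.1259    0.1643    1.1270]
Total output x = L · d:
  x_0 = 1.0650·74 + 0.0875·85 + 0.1312·59 + 0.1032·12 + 0.0961·46 + 0.1122·27 + 0.1009·15 + 0.1217·26 = 107.3556
  x_1 = 0.1008·74 + 1.1316·85 + 0.1416·59 + 0.0920·12 + 0.1225·46 + 0.1516·27 + 0.1465·15 + 0.0691·26 = 126.8211
  x_2 = 0.0820·74 + 0.1276·85 + 1.1003·59 + 0.1077·12 + 0.0645·46 + 0.0659·27 + 0.0732·15 + 0.0506·26 = 90.2869
  x_3 = 0.1227·74 + 0.0615·85 + 0.1128·59 + 1.0659·12 + 0.1140·46 + 0.1510·27 + 0.1356·15 + 0.0559·26 = 46.5608
  x_4 = 0.0423·74 + 0.1301·85 + 0.0864·59 + 0.0946·12 + 1.0433·46 + 0.1254·27 + 0.0668·15 + 0.1128·26 = 75.7339
  x_5 = 0.0672·74 + 0.0478·85 + 0.0601·59 + 0.1329·12 + 0.0385·46 + 1.0687·27 + 0.0681·15 + 0.0770·26 = 47.8269
  x_6 = 0.0790·74 + 0.0535·85 + 0.0726·59 + 0.1586·12 + 0.1004·46 + 0.1504·27 + 1.1478·15 + 0.1280·26 = 45.8023
  x_7 = 0.0618·74 + 0.1469·85 + 0.0568·59 + 0.1477·12 + 0.0860·46 + 0.1259·27 + 0.1643·15 + 1.1270·26 = 61.3063
Output multipliers (column sums of L):
  Electronics: 1.6208
  Textiles: 1.7865
  Agriculture: 1.7619
  Services: 1.9025
  Healthcare: 1.6653
  Construction: 1.9511
  Energy: 1.9032
  Mining: 1.7421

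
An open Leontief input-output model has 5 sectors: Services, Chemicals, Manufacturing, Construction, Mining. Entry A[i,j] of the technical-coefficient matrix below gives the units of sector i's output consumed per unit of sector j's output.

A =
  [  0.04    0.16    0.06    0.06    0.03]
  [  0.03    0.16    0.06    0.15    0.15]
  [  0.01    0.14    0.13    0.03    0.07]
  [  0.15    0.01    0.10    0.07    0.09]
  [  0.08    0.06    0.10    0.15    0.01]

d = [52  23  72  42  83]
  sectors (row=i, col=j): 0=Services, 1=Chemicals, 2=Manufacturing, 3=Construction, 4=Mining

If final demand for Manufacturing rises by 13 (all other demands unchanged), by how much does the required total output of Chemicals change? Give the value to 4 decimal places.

1.9225

Form M = I − A:
  [  0.96   -0.16   -0.06   -0.06   -0.03]
  [ -0.03    0.84   -0.06   -0.15   -0.15]
  [ -0.01   -0.14    0.87   -0.03   -0.07]
  [ -0.15   -0.01   -0.10    0.93   -0.09]
  [ -0.08   -0.06   -0.10   -0.15    0.99]
Leontief inverse L = M⁻¹:
  [  1.0769    0.2319    0.1146    0.1246    0.0872]
  [  0.0985    1.2530    0.1479    0.2497    0.2260]
  [  0.0450    0.2177    1.1934    0.0971    0.1276]
  [  0.1918    0.0869    0.1642    1.1284    0.1332]
  [  0.1266    0.1298    0.1637    0.2060    1.0639]
Total output x = L · d:
  x_0 = 1.0769·52 + 0.2319·23 + 0.1146·72 + 0.1246·42 + 0.0872·83 = 82.0561
  x_1 = 0.0985·52 + 1.2530·23 + 0.1479·72 + 0.2497·42 + 0.2260·83 = 73.8346
  x_2 = 0.0450·52 + 0.2177·23 + 1.1934·72 + 0.0971·42 + 0.1276·83 = 107.9383
  x_3 = 0.1918·52 + 0.0869·23 + 0.1642·72 + 1.1284·42 + 0.1332·83 = 82.2455
  x_4 = 0.1266·52 + 0.1298·23 + 0.1637·72 + 0.2060·42 + 1.0639·83 = 118.3083
Δx_1 = L[1,2] · Δd_2 = 0.1479 · 13 = 1.9225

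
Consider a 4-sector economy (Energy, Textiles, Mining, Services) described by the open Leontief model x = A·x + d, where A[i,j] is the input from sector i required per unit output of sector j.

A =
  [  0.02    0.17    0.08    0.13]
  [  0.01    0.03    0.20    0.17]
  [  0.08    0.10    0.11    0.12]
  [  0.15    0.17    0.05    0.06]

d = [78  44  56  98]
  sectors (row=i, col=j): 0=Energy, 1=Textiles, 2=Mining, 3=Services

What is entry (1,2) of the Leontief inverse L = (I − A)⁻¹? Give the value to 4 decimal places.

Form M = I − A:
  [  0.98   -0.17   -0.08   -0.13]
  [ -0.01    0.97   -0.20   -0.17]
  [ -0.08   -0.10    0.89   -0.12]
  [ -0.15   -0.17   -0.05    0.94]
Leontief inverse L = M⁻¹:
  [  1.0686    0.2412    0.1622    0.2121]
  [  0.0711    1.1144    0.2706    0.2459]
  [  0.1297    0.1805    1.1872    0.2021]
  [  0.1903    0.2496    0.1380    1.1529]
Total output x = L · d:
  x_0 = 1.0686·78 + 0.2412·44 + 0.1622·56 + 0.2121·98 = 123.8263
  x_1 = 0.0711·78 + 1.1144·44 + 0.2706·56 + 0.2459·98 = 93.8349
  x_2 = 0.1297·78 + 0.1805·44 + 1.1872·56 + 0.2021·98 = 104.3527
  x_3 = 0.1903·78 + 0.2496·44 + 0.1380·56 + 1.1529·98 = 146.5357

L[1,2] = 0.2706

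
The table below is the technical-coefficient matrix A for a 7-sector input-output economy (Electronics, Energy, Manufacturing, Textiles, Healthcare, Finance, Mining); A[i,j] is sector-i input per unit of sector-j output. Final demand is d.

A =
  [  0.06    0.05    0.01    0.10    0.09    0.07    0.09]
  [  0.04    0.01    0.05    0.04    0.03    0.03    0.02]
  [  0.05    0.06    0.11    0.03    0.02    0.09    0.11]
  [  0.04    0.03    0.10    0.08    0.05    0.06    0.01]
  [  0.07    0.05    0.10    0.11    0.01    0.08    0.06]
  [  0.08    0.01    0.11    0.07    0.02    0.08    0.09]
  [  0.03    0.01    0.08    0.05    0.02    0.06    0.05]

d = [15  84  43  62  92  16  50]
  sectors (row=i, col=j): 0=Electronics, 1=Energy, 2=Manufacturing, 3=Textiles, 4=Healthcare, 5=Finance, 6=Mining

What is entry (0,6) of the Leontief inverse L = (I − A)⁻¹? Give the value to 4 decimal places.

L[0,6] = 0.1351

Form M = I − A:
  [  0.94   -0.05   -0.01   -0.10   -0.09   -0.07   -0.09]
  [ -0.04    0.99   -0.05   -0.04   -0.03   -0.03   -0.02]
  [ -0.05   -0.06    0.89   -0.03   -0.02   -0.09   -0.11]
  [ -0.04   -0.03   -0.10    0.92   -0.05   -0.06   -0.01]
  [ -0.07   -0.05   -0.10   -0.11    0.99   -0.08   -0.06]
  [ -0.08   -0.01   -0.11   -0.07   -0.02    0.92   -0.09]
  [ -0.03   -0.01   -0.08   -0.05   -0.02   -0.06    0.95]
Leontief inverse L = M⁻¹:
  [  1.1010    0.0734    0.0744    0.1559    0.1169    0.1226    0.1351]
  [  0.0602    1.0233    0.0816    0.0657    0.0435    0.0570    0.0455]
  [  0.0902    0.0835    1.1755    0.0770    0.0446    0.1441    0.1637]
  [  0.0742    0.0524    0.1556    1.1218    0.0713    0.1053    0.0524]
  [  0.1114    0.0756    0.1672    0.1615    1.0390    0.1355    0.1117]
  [  0.1208    0.0357    0.1756    0.1204    0.0476    1.1359    0.1444]
  [  0.0569    0.0267    0.1250    0.0821    0.0365    0.0967    1.0854]
Total output x = L · d:
  x_0 = 1.1010·15 + 0.0734·84 + 0.0744·43 + 0.1559·62 + 0.1169·92 + 0.1226·16 + 0.1351·50 = 55.0171
  x_1 = 0.0602·15 + 1.0233·84 + 0.0816·43 + 0.0657·62 + 0.0435·92 + 0.0570·16 + 0.0455·50 = 101.6353
  x_2 = 0.0902·15 + 0.0835·84 + 1.1755·43 + 0.0770·62 + 0.0446·92 + 0.1441·16 + 0.1637·50 = 78.2747
  x_3 = 0.0742·15 + 0.0524·84 + 0.1556·43 + 1.1218·62 + 0.0713·92 + 0.1053·16 + 0.0524·50 = 92.6183
  x_4 = 0.1114·15 + 0.0756·84 + 0.1672·43 + 0.1615·62 + 1.0390·92 + 0.1355·16 + 0.1117·50 = 128.5665
  x_5 = 0.1208·15 + 0.0357·84 + 0.1756·43 + 0.1204·62 + 0.0476·92 + 1.1359·16 + 0.1444·50 = 49.5973
  x_6 = 0.0569·15 + 0.0267·84 + 0.1250·43 + 0.0821·62 + 0.0365·92 + 0.0967·16 + 1.0854·50 = 72.7441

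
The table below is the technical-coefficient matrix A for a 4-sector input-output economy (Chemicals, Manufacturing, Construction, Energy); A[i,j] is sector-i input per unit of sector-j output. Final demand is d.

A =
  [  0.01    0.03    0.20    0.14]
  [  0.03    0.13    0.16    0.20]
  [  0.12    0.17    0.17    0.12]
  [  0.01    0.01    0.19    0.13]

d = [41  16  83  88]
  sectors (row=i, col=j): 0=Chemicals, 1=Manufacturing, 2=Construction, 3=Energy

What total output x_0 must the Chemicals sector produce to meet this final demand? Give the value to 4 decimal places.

93.2712

Form M = I − A:
  [  0.99   -0.03   -0.20   -0.14]
  [ -0.03    0.87   -0.16   -0.20]
  [ -0.12   -0.17    0.83   -0.12]
  [ -0.01   -0.01   -0.19    0.87]
Leontief inverse L = M⁻¹:
  [  1.0555    0.1034    0.3290    0.2390]
  [  0.0807    1.2211    0.3326    0.3396]
  [  0.1766    0.2760    1.3647    0.2801]
  [  0.0516    0.0755    0.3056    1.2172]
Total output x = L · d:
  x_0 = 1.0555·41 + 0.1034·16 + 0.3290·83 + 0.2390·88 = 93.2712
  x_1 = 0.0807·41 + 1.2211·16 + 0.3326·83 + 0.3396·88 = 80.3359
  x_2 = 0.1766·41 + 0.2760·16 + 1.3647·83 + 0.2801·88 = 149.5746
  x_3 = 0.0516·41 + 0.0755·16 + 0.3056·83 + 1.2172·88 = 135.8106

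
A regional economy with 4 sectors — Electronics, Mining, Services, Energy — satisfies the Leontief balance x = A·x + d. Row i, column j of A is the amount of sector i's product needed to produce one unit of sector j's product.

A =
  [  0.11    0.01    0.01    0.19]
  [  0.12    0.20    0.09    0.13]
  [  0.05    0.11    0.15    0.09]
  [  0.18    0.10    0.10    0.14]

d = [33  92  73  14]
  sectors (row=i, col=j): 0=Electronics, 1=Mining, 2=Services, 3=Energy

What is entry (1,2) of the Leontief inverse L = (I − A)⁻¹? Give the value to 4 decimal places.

Form M = I − A:
  [  0.89   -0.01   -0.01   -0.19]
  [ -0.12    0.80   -0.09   -0.13]
  [ -0.05   -0.11    0.85   -0.09]
  [ -0.18   -0.10   -0.10    0.86]
Leontief inverse L = M⁻¹:
  [  1.1902    0.0567    0.0526    0.2770]
  [  0.2409    1.3105    0.1733    0.2695]
  [  0.1322    0.1927    1.2203    0.1860]
  [  0.2925    0.1867    0.1731    1.2737]
Total output x = L · d:
  x_0 = 1.1902·33 + 0.0567·92 + 0.0526·73 + 0.2770·14 = 52.2164
  x_1 = 0.2409·33 + 1.3105·92 + 0.1733·73 + 0.2695·14 = 144.9423
  x_2 = 0.1322·33 + 0.1927·92 + 1.2203·73 + 0.1860·14 = 113.7773
  x_3 = 0.2925·33 + 0.1867·92 + 0.1731·73 + 1.2737·14 = 57.2918

L[1,2] = 0.1733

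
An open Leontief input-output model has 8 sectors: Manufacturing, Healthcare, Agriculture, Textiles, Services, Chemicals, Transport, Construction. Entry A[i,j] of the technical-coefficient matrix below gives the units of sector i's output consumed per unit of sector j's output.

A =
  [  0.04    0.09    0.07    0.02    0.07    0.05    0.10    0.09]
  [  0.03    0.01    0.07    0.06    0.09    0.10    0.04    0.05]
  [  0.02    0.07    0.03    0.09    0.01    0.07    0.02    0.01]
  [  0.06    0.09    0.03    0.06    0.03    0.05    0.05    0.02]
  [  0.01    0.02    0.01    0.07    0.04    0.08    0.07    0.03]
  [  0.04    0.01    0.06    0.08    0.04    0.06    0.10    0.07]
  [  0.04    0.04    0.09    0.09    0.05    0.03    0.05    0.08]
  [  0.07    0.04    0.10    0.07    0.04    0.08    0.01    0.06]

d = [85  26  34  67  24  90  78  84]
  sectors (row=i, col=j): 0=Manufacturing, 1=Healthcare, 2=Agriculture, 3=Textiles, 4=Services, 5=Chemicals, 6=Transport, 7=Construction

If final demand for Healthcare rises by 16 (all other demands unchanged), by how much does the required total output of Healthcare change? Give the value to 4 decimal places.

16.7139

Form M = I − A:
  [  0.96   -0.09   -0.07   -0.02   -0.07   -0.05   -0.10   -0.09]
  [ -0.03    0.99   -0.07   -0.06   -0.09   -0.10   -0.04   -0.05]
  [ -0.02   -0.07    0.97   -0.09   -0.01   -0.07   -0.02   -0.01]
  [ -0.06   -0.09   -0.03    0.94   -0.03   -0.05   -0.05   -0.02]
  [ -0.01   -0.02   -0.01   -0.07    0.96   -0.08   -0.07   -0.03]
  [ -0.04   -0.01   -0.06   -0.08   -0.04    0.94   -0.10   -0.07]
  [ -0.04   -0.04   -0.09   -0.09   -0.05   -0.03    0.95   -0.08]
  [ -0.07   -0.04   -0.10   -0.07   -0.04   -0.08   -0.01    0.94]
Leontief inverse L = M⁻¹:
  [  1.0756    0.1293    0.1254    0.0853    0.1125    0.1108    0.1472    0.1374]
  [  0.0594    1.0446    0.1105    0.1148    0.1212    0.1490    0.0841    0.0870]
  [  0.0427    0.0959    1.0604    0.1279    0.0358    0.1061    0.0518    0.0366]
  [  0.0867    0.1214    0.0697    1.1056    0.0639    0.0946    0.0891    0.0557]
  [  0.0338    0.0455    0.0430    0.1112    1.0650    0.1148    0.1034    0.0598]
  [  0.0733    0.0496    0.1071    0.1367    0.0736    1.1085    0.1425    0.1107]
  [  0.0727    0.0807    0.1348    0.1460    0.0839    0.0822    1.0903    0.1174]
  [  0.1021    0.0803    0.1444    0.1251    0.0746    0.1330    0.0548    1.0990]
Total output x = L · d:
  x_0 = 1.0756·85 + 0.1293·26 + 0.1254·34 + 0.0853·67 + 0.1125·24 + 0.1108·90 + 0.1472·78 + 0.1374·84 = 140.4592
  x_1 = 0.0594·85 + 1.0446·26 + 0.1105·34 + 0.1148·67 + 0.1212·24 + 0.1490·90 + 0.0841·78 + 0.0870·84 = 73.8506
  x_2 = 0.0427·85 + 0.0959·26 + 1.0604·34 + 0.1279·67 + 0.0358·24 + 0.1061·90 + 0.0518·78 + 0.0366·84 = 68.2664
  x_3 = 0.0867·85 + 0.1214·26 + 0.0697·34 + 1.1056·67 + 0.0639·24 + 0.0946·90 + 0.0891·78 + 0.0557·84 = 108.6489
  x_4 = 0.0338·85 + 0.0455·26 + 0.0430·34 + 0.1112·67 + 1.0650·24 + 0.1148·90 + 0.1034·78 + 0.0598·84 = 61.9483
  x_5 = 0.0733·85 + 0.0496·26 + 0.1071·34 + 0.1367·67 + 0.0736·24 + 1.1085·90 + 0.1425·78 + 0.1107·84 = 142.2634
  x_6 = 0.0727·85 + 0.0807·26 + 0.1348·34 + 0.1460·67 + 0.0839·24 + 0.0822·90 + 1.0903·78 + 0.1174·84 = 126.9611
  x_7 = 0.1021·85 + 0.0803·26 + 0.1444·34 + 0.1251·67 + 0.0746·24 + 0.1330·90 + 0.0548·78 + 1.0990·84 = 134.4115
Δx_1 = L[1,1] · Δd_1 = 1.0446 · 16 = 16.7139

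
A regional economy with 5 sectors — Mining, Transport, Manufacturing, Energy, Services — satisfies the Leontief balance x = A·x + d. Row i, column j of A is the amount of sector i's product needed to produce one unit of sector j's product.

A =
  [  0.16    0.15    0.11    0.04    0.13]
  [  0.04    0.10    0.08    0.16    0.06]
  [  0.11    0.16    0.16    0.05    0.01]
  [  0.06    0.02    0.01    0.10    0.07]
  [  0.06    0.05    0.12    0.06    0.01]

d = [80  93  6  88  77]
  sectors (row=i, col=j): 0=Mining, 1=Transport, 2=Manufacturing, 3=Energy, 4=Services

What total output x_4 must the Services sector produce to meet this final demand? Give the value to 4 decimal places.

109.2002

Form M = I − A:
  [  0.84   -0.15   -0.11   -0.04   -0.13]
  [ -0.04    0.90   -0.08   -0.16   -0.06]
  [ -0.11   -0.16    0.84   -0.05   -0.01]
  [ -0.06   -0.02   -0.01    0.90   -0.07]
  [ -0.06   -0.05   -0.12   -0.06    0.99]
Leontief inverse L = M⁻¹:
  [  1.2542    0.2613    0.2180    0.1271    0.1917]
  [  0.0971    1.1629    0.1405    0.2256    0.1006]
  [  0.1898    0.2603    1.2506    0.1283    0.0624]
  [  0.0964    0.0547    0.0451    1.1341    0.0966]
  [  0.1098    0.1094    0.1746    0.1034    1.0402]
Total output x = L · d:
  x_0 = 1.2542·80 + 0.2613·93 + 0.2180·6 + 0.1271·88 + 0.1917·77 = 151.8925
  x_1 = 0.0971·80 + 1.1629·93 + 0.1405·6 + 0.2256·88 + 0.1006·77 = 144.3508
  x_2 = 0.1898·80 + 0.2603·93 + 1.2506·6 + 0.1283·88 + 0.0624·77 = 62.9899
  x_3 = 0.0964·80 + 0.0547·93 + 0.0451·6 + 1.1341·88 + 0.0966·77 = 120.3050
  x_4 = 0.1098·80 + 0.1094·93 + 0.1746·6 + 0.1034·88 + 1.0402·77 = 109.2002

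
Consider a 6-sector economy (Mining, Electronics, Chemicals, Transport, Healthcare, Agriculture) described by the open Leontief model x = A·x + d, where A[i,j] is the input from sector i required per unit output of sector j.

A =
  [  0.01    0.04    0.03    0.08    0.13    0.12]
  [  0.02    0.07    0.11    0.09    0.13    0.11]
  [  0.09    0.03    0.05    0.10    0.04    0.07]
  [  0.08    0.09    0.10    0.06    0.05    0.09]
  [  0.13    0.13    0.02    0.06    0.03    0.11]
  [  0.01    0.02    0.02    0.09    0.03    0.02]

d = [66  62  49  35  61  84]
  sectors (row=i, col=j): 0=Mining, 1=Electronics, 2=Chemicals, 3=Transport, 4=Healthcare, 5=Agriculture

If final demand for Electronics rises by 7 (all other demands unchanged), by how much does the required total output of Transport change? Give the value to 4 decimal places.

0.9548

Form M = I − A:
  [  0.99   -0.04   -0.03   -0.08   -0.13   -0.12]
  [ -0.02    0.93   -0.11   -0.09   -0.13   -0.11]
  [ -0.09   -0.03    0.95   -0.10   -0.04   -0.07]
  [ -0.08   -0.09   -0.10    0.94   -0.05   -0.09]
  [ -0.13   -0.13   -0.02   -0.06    0.97   -0.11]
  [ -0.01   -0.02   -0.02   -0.09   -0.03    0.98]
Leontief inverse L = M⁻¹:
  [  1.0522    0.0873    0.0644    0.1321    0.1676    0.1742]
  [  0.0758    1.1285    0.1576    0.1603    0.1818    0.1823]
  [  0.1241    0.0689    1.0846    0.1496    0.0821    0.1234]
  [  0.1217    0.1364    0.1434    1.1240    0.1032    0.1553]
  [  0.1648    0.1777    0.0657    0.1248    1.0915    0.1788]
  [  0.0310    0.0433    0.0412    0.1147    0.0500    1.0482]
Total output x = L · d:
  x_0 = 1.0522·66 + 0.0873·62 + 0.0644·49 + 0.1321·35 + 0.1676·61 + 0.1742·84 = 107.4891
  x_1 = 0.0758·66 + 1.1285·62 + 0.1576·49 + 0.1603·35 + 0.1818·61 + 0.1823·84 = 114.7061
  x_2 = 0.1241·66 + 0.0689·62 + 1.0846·49 + 0.1496·35 + 0.0821·61 + 0.1234·84 = 86.2194
  x_3 = 0.1217·66 + 0.1364·62 + 0.1434·49 + 1.1240·35 + 0.1032·61 + 0.1553·84 = 82.1979
  x_4 = 0.1648·66 + 0.1777·62 + 0.0657·49 + 0.1248·35 + 1.0915·61 + 0.1788·84 = 111.0787
  x_5 = 0.0310·66 + 0.0433·62 + 0.0412·49 + 0.1147·35 + 0.0500·61 + 1.0482·84 = 101.8608
Δx_3 = L[3,1] · Δd_1 = 0.1364 · 7 = 0.9548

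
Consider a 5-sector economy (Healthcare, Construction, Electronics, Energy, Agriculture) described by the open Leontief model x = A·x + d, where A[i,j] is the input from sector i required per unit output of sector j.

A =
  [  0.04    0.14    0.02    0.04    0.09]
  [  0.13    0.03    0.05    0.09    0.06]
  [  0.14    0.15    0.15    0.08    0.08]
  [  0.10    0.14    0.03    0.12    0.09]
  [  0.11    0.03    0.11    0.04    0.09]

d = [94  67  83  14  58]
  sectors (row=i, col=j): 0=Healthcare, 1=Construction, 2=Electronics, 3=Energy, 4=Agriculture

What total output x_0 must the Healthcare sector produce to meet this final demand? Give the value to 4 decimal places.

129.0734

Form M = I − A:
  [  0.96   -0.14   -0.02   -0.04   -0.09]
  [ -0.13    0.97   -0.05   -0.09   -0.06]
  [ -0.14   -0.15    0.85   -0.08   -0.08]
  [ -0.10   -0.14   -0.03    0.88   -0.09]
  [ -0.11   -0.03   -0.11   -0.04    0.91]
Leontief inverse L = M⁻¹:
  [  1.0983    0.1829    0.0567    0.0799    0.1336]
  [  0.1877    1.0943    0.0880    0.1335    0.1117]
  [  0.2477    0.2526    1.2239    0.1558    0.1642]
  [  0.1812    0.2135    0.0786    1.1807    0.1557]
  [  0.1769    0.0981    0.1612    0.0848    1.1454]
Total output x = L · d:
  x_0 = 1.0983·94 + 0.1829·67 + 0.0567·83 + 0.0799·14 + 0.1336·58 = 129.0734
  x_1 = 0.1877·94 + 1.0943·67 + 0.0880·83 + 0.1335·14 + 0.1117·58 = 106.6129
  x_2 = 0.2477·94 + 0.2526·67 + 1.2239·83 + 0.1558·14 + 0.1642·58 = 153.4965
  x_3 = 0.1812·94 + 0.2135·67 + 0.0786·83 + 1.1807·14 + 0.1557·58 = 63.4269
  x_4 = 0.1769·94 + 0.0981·67 + 0.1612·83 + 0.0848·14 + 1.1454·58 = 104.1958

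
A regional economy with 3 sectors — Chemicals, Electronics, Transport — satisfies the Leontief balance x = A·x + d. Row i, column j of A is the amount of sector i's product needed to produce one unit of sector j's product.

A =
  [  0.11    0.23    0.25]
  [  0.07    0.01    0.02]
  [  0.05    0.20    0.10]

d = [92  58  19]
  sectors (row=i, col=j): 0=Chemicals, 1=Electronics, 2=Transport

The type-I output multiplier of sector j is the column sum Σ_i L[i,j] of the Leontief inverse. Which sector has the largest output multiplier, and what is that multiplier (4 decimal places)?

Electronics (1.6275)

Form M = I − A:
  [  0.89   -0.23   -0.25]
  [ -0.07    0.99   -0.02]
  [ -0.05   -0.20    0.90]
Leontief inverse L = M⁻¹:
  [  1.1689    0.3387    0.3322]
  [  0.0843    1.0391    0.0465]
  [  0.0837    0.2497    1.1399]
Total output x = L · d:
  x_0 = 1.1689·92 + 0.3387·58 + 0.3322·19 = 133.4940
  x_1 = 0.0843·92 + 1.0391·58 + 0.0465·19 = 68.9105
  x_2 = 0.0837·92 + 0.2497·58 + 1.1399·19 = 43.8409
Output multipliers (column sums of L):
  Chemicals: 1.3369
  Electronics: 1.6275
  Transport: 1.5186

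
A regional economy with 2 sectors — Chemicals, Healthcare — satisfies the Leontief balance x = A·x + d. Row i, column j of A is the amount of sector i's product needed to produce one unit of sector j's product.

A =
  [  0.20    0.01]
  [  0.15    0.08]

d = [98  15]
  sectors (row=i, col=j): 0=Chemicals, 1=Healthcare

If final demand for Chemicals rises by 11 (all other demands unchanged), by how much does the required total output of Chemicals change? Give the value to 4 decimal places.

Form M = I − A:
  [  0.80   -0.01]
  [ -0.15    0.92]
Leontief inverse L = M⁻¹:
  [  1.2526    0.0136]
  [  0.2042    1.0892]
Total output x = L · d:
  x_0 = 1.2526·98 + 0.0136·15 = 122.9544
  x_1 = 0.2042·98 + 1.0892·15 = 36.3513
Δx_0 = L[0,0] · Δd_0 = 1.2526 · 11 = 13.7781

13.7781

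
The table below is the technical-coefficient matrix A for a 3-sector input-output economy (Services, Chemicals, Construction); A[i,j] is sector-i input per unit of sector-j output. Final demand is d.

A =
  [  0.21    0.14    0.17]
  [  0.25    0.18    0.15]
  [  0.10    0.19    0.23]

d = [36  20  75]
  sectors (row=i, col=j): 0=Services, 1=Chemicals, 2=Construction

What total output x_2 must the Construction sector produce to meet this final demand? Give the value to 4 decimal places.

126.7655

Form M = I − A:
  [  0.79   -0.14   -0.17]
  [ -0.25    0.82   -0.15]
  [ -0.10   -0.19    0.77]
Leontief inverse L = M⁻¹:
  [  1.4178    0.3295    0.3772]
  [  0.4880    1.3906    0.3786]
  [  0.3045    0.3859    1.4411]
Total output x = L · d:
  x_0 = 1.4178·36 + 0.3295·20 + 0.3772·75 = 85.9223
  x_1 = 0.4880·36 + 1.3906·20 + 0.3786·75 = 73.7749
  x_2 = 0.3045·36 + 0.3859·20 + 1.4411·75 = 126.7655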